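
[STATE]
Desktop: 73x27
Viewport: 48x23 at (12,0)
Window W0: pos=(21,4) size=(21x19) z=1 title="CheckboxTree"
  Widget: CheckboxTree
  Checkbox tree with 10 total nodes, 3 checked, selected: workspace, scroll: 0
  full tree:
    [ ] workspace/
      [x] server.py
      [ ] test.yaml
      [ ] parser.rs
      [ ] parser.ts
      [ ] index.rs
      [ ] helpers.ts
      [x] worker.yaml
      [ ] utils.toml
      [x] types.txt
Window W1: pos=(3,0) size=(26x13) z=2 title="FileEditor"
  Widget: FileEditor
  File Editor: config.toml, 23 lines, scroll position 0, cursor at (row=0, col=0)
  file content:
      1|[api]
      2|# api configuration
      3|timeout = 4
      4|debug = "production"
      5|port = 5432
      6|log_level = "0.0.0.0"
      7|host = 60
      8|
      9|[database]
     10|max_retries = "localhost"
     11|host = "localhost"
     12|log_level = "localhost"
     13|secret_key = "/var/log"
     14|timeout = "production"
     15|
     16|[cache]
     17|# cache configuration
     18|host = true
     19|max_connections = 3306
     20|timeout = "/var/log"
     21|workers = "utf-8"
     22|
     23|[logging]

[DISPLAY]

━━━━━━━━━━━━━━━━┓                               
tor             ┃                               
────────────────┨                               
               ▲┃                               
nfiguration    █┃━━━━━━━━━━━━┓                  
= 4            ░┃oxTree      ┃                  
"production"   ░┃────────────┨                  
432            ░┃rkspace/    ┃                  
l = "0.0.0.0"  ░┃server.py   ┃                  
0              ░┃test.yaml   ┃                  
               ░┃parser.rs   ┃                  
e]             ▼┃parser.ts   ┃                  
━━━━━━━━━━━━━━━━┛index.rs    ┃                  
         ┃   [ ] helpers.ts  ┃                  
         ┃   [x] worker.yaml ┃                  
         ┃   [ ] utils.toml  ┃                  
         ┃   [x] types.txt   ┃                  
         ┃                   ┃                  
         ┃                   ┃                  
         ┃                   ┃                  
         ┃                   ┃                  
         ┃                   ┃                  
         ┗━━━━━━━━━━━━━━━━━━━┛                  


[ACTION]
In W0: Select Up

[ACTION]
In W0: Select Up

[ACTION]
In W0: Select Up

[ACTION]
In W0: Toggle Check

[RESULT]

━━━━━━━━━━━━━━━━┓                               
tor             ┃                               
────────────────┨                               
               ▲┃                               
nfiguration    █┃━━━━━━━━━━━━┓                  
= 4            ░┃oxTree      ┃                  
"production"   ░┃────────────┨                  
432            ░┃rkspace/    ┃                  
l = "0.0.0.0"  ░┃server.py   ┃                  
0              ░┃test.yaml   ┃                  
               ░┃parser.rs   ┃                  
e]             ▼┃parser.ts   ┃                  
━━━━━━━━━━━━━━━━┛index.rs    ┃                  
         ┃   [x] helpers.ts  ┃                  
         ┃   [x] worker.yaml ┃                  
         ┃   [x] utils.toml  ┃                  
         ┃   [x] types.txt   ┃                  
         ┃                   ┃                  
         ┃                   ┃                  
         ┃                   ┃                  
         ┃                   ┃                  
         ┃                   ┃                  
         ┗━━━━━━━━━━━━━━━━━━━┛                  


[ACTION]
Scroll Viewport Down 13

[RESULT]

nfiguration    █┃━━━━━━━━━━━━┓                  
= 4            ░┃oxTree      ┃                  
"production"   ░┃────────────┨                  
432            ░┃rkspace/    ┃                  
l = "0.0.0.0"  ░┃server.py   ┃                  
0              ░┃test.yaml   ┃                  
               ░┃parser.rs   ┃                  
e]             ▼┃parser.ts   ┃                  
━━━━━━━━━━━━━━━━┛index.rs    ┃                  
         ┃   [x] helpers.ts  ┃                  
         ┃   [x] worker.yaml ┃                  
         ┃   [x] utils.toml  ┃                  
         ┃   [x] types.txt   ┃                  
         ┃                   ┃                  
         ┃                   ┃                  
         ┃                   ┃                  
         ┃                   ┃                  
         ┃                   ┃                  
         ┗━━━━━━━━━━━━━━━━━━━┛                  
                                                
                                                
                                                
                                                


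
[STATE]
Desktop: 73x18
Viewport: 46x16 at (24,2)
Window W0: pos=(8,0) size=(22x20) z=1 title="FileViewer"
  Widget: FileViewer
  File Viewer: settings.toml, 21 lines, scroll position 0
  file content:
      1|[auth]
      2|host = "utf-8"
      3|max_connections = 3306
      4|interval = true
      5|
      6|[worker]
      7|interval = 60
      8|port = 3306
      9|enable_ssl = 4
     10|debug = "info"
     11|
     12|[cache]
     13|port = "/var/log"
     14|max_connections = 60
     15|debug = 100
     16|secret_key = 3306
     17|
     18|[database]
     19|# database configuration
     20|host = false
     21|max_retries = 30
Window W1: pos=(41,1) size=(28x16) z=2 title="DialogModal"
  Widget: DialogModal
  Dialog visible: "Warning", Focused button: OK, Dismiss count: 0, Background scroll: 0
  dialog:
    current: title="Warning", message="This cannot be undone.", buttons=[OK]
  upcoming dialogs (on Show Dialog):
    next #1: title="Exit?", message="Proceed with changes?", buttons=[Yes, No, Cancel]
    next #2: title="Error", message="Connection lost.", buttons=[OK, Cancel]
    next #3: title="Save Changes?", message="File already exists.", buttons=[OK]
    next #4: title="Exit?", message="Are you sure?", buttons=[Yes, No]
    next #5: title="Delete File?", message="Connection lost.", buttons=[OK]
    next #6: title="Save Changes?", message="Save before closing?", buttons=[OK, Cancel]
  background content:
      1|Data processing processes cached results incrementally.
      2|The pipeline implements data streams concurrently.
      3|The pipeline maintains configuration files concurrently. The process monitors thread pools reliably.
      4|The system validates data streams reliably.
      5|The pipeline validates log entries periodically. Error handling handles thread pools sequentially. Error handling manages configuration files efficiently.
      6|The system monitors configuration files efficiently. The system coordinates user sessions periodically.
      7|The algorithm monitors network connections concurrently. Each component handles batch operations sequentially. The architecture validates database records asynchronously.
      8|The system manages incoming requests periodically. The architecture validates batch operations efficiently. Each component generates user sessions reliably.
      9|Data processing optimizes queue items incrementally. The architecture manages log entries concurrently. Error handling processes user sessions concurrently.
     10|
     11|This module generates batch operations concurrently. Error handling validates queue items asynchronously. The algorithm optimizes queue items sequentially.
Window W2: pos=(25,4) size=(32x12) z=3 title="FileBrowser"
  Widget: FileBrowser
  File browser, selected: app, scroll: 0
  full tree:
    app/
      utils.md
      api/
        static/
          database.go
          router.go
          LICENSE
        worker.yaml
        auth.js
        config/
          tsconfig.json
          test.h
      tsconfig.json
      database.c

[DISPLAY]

─────┨           ┃ DialogModal              ┃ 
    ▲┃           ┠──────────────────────────┨ 
 ┏━━━━━━━━━━━━━━━━━━━━━━━━━━━━━━┓ processes ┃ 
 ┃ FileBrowser                  ┃plements da┃ 
 ┠──────────────────────────────┨intains con┃ 
 ┃> [-] app/                    ┃────────┐a ┃ 
 ┃    utils.md                  ┃g       │og┃ 
 ┃    [+] api/                  ┃be undon│ig┃ 
 ┃    tsconfig.json             ┃        │et┃ 
 ┃    database.c                ┃────────┘in┃ 
 ┃                              ┃ optimizes ┃ 
 ┃                              ┃           ┃ 
 ┃                              ┃erates batc┃ 
g┗━━━━━━━━━━━━━━━━━━━━━━━━━━━━━━┛           ┃ 
 = 6░┃           ┗━━━━━━━━━━━━━━━━━━━━━━━━━━┛ 
    ░┃                                        


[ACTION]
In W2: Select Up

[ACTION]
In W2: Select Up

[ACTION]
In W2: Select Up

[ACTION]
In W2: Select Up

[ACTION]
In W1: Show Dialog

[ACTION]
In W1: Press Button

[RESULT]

─────┨           ┃ DialogModal              ┃ 
    ▲┃           ┠──────────────────────────┨ 
 ┏━━━━━━━━━━━━━━━━━━━━━━━━━━━━━━┓ processes ┃ 
 ┃ FileBrowser                  ┃plements da┃ 
 ┠──────────────────────────────┨intains con┃ 
 ┃> [-] app/                    ┃dates data ┃ 
 ┃    utils.md                  ┃lidates log┃ 
 ┃    [+] api/                  ┃tors config┃ 
 ┃    tsconfig.json             ┃onitors net┃ 
 ┃    database.c                ┃ges incomin┃ 
 ┃                              ┃ optimizes ┃ 
 ┃                              ┃           ┃ 
 ┃                              ┃erates batc┃ 
g┗━━━━━━━━━━━━━━━━━━━━━━━━━━━━━━┛           ┃ 
 = 6░┃           ┗━━━━━━━━━━━━━━━━━━━━━━━━━━┛ 
    ░┃                                        


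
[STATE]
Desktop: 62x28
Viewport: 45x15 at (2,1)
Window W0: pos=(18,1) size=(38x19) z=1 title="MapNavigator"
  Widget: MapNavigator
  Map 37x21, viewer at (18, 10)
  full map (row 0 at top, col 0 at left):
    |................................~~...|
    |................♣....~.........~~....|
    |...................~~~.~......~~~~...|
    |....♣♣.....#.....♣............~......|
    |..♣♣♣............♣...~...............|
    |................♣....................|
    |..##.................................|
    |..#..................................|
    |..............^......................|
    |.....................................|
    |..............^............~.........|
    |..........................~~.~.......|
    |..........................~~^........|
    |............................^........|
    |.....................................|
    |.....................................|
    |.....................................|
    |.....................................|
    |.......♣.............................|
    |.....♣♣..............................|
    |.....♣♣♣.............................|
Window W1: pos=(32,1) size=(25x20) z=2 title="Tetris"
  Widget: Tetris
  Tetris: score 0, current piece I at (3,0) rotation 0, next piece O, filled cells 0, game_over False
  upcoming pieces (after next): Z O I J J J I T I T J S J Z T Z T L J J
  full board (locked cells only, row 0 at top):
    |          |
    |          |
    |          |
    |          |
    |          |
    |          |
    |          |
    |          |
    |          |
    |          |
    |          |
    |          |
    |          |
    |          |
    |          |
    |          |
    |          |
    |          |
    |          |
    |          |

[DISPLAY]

                ┏━━━━━━━━━━━━━┏━━━━━━━━━━━━━━
                ┃ MapNavigator┃ Tetris       
                ┠─────────────┠──────────────
                ┃....♣♣.....#.┃          │Nex
                ┃..♣♣♣........┃          │▓▓ 
                ┃.............┃          │▓▓ 
                ┃..##.........┃          │   
                ┃..#..........┃          │   
                ┃.............┃          │   
                ┃.............┃          │Sco
                ┃.............┃          │0  
                ┃.............┃          │   
                ┃.............┃          │   
                ┃.............┃          │   
                ┃.............┃          │   


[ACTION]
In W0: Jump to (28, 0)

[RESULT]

                ┏━━━━━━━━━━━━━┏━━━━━━━━━━━━━━
                ┃ MapNavigator┃ Tetris       
                ┠─────────────┠──────────────
                ┃             ┃          │Nex
                ┃             ┃          │▓▓ 
                ┃             ┃          │▓▓ 
                ┃             ┃          │   
                ┃             ┃          │   
                ┃             ┃          │   
                ┃             ┃          │Sco
                ┃.............┃          │0  
                ┃......♣....~.┃          │   
                ┃.........~~~.┃          │   
                ┃.#.....♣.....┃          │   
                ┃.......♣...~.┃          │   


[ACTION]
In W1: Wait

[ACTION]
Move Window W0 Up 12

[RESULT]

                ┃ MapNavigator┏━━━━━━━━━━━━━━
                ┠─────────────┃ Tetris       
                ┃             ┠──────────────
                ┃             ┃          │Nex
                ┃             ┃          │▓▓ 
                ┃             ┃          │▓▓ 
                ┃             ┃          │   
                ┃             ┃          │   
                ┃             ┃          │   
                ┃.............┃          │Sco
                ┃......♣....~.┃          │0  
                ┃.........~~~.┃          │   
                ┃.#.....♣.....┃          │   
                ┃.......♣...~.┃          │   
                ┃......♣......┃          │   


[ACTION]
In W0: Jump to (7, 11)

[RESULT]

                ┃ MapNavigator┏━━━━━━━━━━━━━━
                ┠─────────────┃ Tetris       
                ┃           ..┠──────────────
                ┃           ..┃          │Nex
                ┃           ..┃          │▓▓ 
                ┃           ..┃          │▓▓ 
                ┃           ..┃          │   
                ┃           ..┃          │   
                ┃           ..┃          │   
                ┃           ..┃          │Sco
                ┃           ..┃          │0  
                ┃           ..┃          │   
                ┃           ..┃          │   
                ┃           ..┃          │   
                ┃           ..┃          │   


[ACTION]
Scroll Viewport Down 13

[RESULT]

                ┃           ..┃          │   
                ┃           ..┃          │   
                ┃           ..┃          │   
                ┃           ..┃          │   
                ┃           ..┃          │   
                ┗━━━━━━━━━━━━━┃          │   
                              ┃          │   
                              ┗━━━━━━━━━━━━━━
                                             
                                             
                                             
                                             
                                             
                                             
                                             


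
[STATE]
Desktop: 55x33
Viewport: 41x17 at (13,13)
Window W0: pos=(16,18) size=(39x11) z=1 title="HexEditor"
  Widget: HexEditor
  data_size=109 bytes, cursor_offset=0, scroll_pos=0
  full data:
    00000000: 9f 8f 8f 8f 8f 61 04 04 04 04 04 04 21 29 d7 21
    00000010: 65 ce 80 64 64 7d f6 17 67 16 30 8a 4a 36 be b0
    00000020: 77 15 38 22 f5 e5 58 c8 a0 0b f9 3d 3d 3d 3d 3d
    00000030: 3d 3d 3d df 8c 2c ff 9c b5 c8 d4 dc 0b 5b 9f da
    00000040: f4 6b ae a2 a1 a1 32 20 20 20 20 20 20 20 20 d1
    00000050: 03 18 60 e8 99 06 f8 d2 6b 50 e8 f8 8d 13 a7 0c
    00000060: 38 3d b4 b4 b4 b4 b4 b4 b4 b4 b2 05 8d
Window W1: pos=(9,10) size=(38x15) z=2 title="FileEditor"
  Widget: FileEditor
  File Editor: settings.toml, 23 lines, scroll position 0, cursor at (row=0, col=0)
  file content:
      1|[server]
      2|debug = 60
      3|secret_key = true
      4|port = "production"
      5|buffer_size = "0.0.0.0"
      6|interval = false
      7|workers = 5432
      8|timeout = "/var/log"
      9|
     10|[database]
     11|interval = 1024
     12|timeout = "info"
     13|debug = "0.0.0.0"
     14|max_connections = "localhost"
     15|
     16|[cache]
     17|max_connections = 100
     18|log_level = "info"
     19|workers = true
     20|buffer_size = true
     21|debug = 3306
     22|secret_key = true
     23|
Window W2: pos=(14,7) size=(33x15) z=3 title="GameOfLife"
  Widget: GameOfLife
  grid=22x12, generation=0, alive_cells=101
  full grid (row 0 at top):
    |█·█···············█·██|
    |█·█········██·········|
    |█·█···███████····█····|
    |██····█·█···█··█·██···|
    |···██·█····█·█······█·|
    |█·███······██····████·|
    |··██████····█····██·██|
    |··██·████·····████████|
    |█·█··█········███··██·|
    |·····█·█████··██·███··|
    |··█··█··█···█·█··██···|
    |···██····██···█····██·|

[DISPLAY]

r┃██····█·█···█··█·██···         ┃       
u┃···██·█····█·█······█·         ┃       
r┃█·███······██····████·         ┃       
t┃··██████····█····██·██         ┃       
f┃··██·████·····████████         ┃       
e┃█·█··█········███··██·         ┃━━━━━━━
k┃·····█·█████··██·███··         ┃       
e┃··█··█··█···█·█··██···         ┃───────
 ┗━━━━━━━━━━━━━━━━━━━━━━━━━━━━━━━┛ 04  04
tabase]                         ░┃ 17  67
erval = 1024                    ▼┃ c8  a0
━━━━━━━━━━━━━━━━━━━━━━━━━━━━━━━━━┛ 9c  b5
   ┃00000040  f4 6b ae a2 a1 a1 32 20  20
   ┃00000050  03 18 60 e8 99 06 f8 d2  6b
   ┃00000060  38 3d b4 b4 b4 b4 b4 b4  b4
   ┗━━━━━━━━━━━━━━━━━━━━━━━━━━━━━━━━━━━━━
                                         


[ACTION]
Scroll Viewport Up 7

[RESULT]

                                         
 ┏━━━━━━━━━━━━━━━━━━━━━━━━━━━━━━━┓       
 ┃ GameOfLife                    ┃       
 ┠───────────────────────────────┨       
━┃Gen: 0                         ┃       
l┃█·█········██·········         ┃       
─┃█·█···███████····█····         ┃       
r┃██····█·█···█··█·██···         ┃       
u┃···██·█····█·█······█·         ┃       
r┃█·███······██····████·         ┃       
t┃··██████····█····██·██         ┃       
f┃··██·████·····████████         ┃       
e┃█·█··█········███··██·         ┃━━━━━━━
k┃·····█·█████··██·███··         ┃       
e┃··█··█··█···█·█··██···         ┃───────
 ┗━━━━━━━━━━━━━━━━━━━━━━━━━━━━━━━┛ 04  04
tabase]                         ░┃ 17  67


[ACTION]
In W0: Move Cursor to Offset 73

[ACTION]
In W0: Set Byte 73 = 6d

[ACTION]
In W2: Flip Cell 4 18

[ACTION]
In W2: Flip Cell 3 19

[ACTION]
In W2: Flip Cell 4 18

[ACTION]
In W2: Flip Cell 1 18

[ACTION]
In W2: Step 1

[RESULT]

                                         
 ┏━━━━━━━━━━━━━━━━━━━━━━━━━━━━━━━┓       
 ┃ GameOfLife                    ┃       
 ┠───────────────────────────────┨       
━┃Gen: 1                         ┃       
l┃█·██···███··█····███··         ┃       
─┃█·█···█·███··█··██·█··         ┃       
r┃████··█·█····█··████··         ┃       
u┃█···█··█···█·█··█···█·         ┃       
r┃·█·····█···█·█···█····         ┃       
t┃········█··███·█······         ┃       
f┃········█····██·······         ┃       
e┃·███·█····█··█·······█         ┃━━━━━━━
k┃·█··██·█████········█·         ┃       
e┃···█·███······█·██··█·         ┃───────
 ┗━━━━━━━━━━━━━━━━━━━━━━━━━━━━━━━┛ 04  04
tabase]                         ░┃ 17  67


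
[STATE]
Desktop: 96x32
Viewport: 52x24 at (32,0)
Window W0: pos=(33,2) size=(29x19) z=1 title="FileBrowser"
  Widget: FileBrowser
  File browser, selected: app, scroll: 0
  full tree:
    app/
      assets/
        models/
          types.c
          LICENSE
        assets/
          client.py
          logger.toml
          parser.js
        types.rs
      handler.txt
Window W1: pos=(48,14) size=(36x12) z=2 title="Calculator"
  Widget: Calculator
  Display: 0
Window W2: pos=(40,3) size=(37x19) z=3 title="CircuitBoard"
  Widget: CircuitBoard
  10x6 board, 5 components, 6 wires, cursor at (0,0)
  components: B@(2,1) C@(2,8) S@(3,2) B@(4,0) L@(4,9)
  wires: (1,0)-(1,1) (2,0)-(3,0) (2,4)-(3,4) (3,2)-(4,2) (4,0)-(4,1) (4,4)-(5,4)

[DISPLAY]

                                                    
                                                    
 ┏━━━━━━━━━━━━━━━━━━━━━━━━━━━┓                      
 ┃ FileB┏━━━━━━━━━━━━━━━━━━━━━━━━━━━━━━━━━━━┓       
 ┠──────┃ CircuitBoard                      ┃       
 ┃> [-] ┠───────────────────────────────────┨       
 ┃    [+┃   0 1 2 3 4 5 6 7 8 9             ┃       
 ┃    ha┃0  [.]                             ┃       
 ┃      ┃                                   ┃       
 ┃      ┃1   · ─ ·                          ┃       
 ┃      ┃                                   ┃       
 ┃      ┃2   ·   B           ·              ┃       
 ┃      ┃    │               │              ┃       
 ┃      ┃3   ·       S       ·              ┃       
 ┃      ┃            │                      ┃━━━━━━┓
 ┃      ┃4   B ─ ·   ·       ·              ┃      ┃
 ┃      ┃                    │              ┃──────┨
 ┃      ┃5                   ·              ┃     0┃
 ┃      ┃Cursor: (0,0)                      ┃      ┃
 ┃      ┃                                   ┃      ┃
 ┗━━━━━━┃                                   ┃      ┃
        ┗━━━━━━━━━━━━━━━━━━━━━━━━━━━━━━━━━━━┛      ┃
                ┃├───┼───┼───┼───┤                 ┃
                ┃│ 1 │ 2 │ 3 │ - │                 ┃


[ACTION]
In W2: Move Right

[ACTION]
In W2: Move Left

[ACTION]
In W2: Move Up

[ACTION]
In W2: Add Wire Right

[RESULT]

                                                    
                                                    
 ┏━━━━━━━━━━━━━━━━━━━━━━━━━━━┓                      
 ┃ FileB┏━━━━━━━━━━━━━━━━━━━━━━━━━━━━━━━━━━━┓       
 ┠──────┃ CircuitBoard                      ┃       
 ┃> [-] ┠───────────────────────────────────┨       
 ┃    [+┃   0 1 2 3 4 5 6 7 8 9             ┃       
 ┃    ha┃0  [.]─ ·                          ┃       
 ┃      ┃                                   ┃       
 ┃      ┃1   · ─ ·                          ┃       
 ┃      ┃                                   ┃       
 ┃      ┃2   ·   B           ·              ┃       
 ┃      ┃    │               │              ┃       
 ┃      ┃3   ·       S       ·              ┃       
 ┃      ┃            │                      ┃━━━━━━┓
 ┃      ┃4   B ─ ·   ·       ·              ┃      ┃
 ┃      ┃                    │              ┃──────┨
 ┃      ┃5                   ·              ┃     0┃
 ┃      ┃Cursor: (0,0)                      ┃      ┃
 ┃      ┃                                   ┃      ┃
 ┗━━━━━━┃                                   ┃      ┃
        ┗━━━━━━━━━━━━━━━━━━━━━━━━━━━━━━━━━━━┛      ┃
                ┃├───┼───┼───┼───┤                 ┃
                ┃│ 1 │ 2 │ 3 │ - │                 ┃


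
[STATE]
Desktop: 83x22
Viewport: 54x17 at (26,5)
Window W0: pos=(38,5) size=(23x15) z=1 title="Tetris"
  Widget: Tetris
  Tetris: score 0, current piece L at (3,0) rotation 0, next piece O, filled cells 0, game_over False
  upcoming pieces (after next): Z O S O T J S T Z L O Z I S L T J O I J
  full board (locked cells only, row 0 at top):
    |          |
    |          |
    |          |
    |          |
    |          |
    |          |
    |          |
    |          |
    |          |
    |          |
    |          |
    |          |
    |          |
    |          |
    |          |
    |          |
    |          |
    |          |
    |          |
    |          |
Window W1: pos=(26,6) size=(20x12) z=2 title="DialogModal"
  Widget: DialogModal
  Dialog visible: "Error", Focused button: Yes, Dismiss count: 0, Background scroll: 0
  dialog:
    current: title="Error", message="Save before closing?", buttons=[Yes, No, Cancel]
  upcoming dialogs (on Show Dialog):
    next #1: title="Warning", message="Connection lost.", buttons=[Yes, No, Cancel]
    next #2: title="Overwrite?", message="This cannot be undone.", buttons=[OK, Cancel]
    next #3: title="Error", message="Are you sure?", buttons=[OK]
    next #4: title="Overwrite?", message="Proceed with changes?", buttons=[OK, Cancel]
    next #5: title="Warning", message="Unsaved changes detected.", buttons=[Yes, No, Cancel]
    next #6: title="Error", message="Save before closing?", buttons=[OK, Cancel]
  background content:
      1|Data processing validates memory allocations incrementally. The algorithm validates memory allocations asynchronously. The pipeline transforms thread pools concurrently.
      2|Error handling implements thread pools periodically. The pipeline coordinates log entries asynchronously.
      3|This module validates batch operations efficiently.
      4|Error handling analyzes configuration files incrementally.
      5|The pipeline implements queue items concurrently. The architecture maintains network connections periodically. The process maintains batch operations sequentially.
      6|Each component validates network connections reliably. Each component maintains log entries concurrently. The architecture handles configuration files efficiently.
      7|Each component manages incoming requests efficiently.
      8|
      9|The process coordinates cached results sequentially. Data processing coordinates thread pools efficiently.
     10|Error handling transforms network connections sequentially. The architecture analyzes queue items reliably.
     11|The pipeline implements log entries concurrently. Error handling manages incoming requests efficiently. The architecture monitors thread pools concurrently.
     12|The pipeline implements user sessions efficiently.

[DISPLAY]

            ┏━━━━━━━━━━━━━━━━━━━━━┓                   
┏━━━━━━━━━━━━━━━━━━┓              ┃                   
┃ DialogModal      ┃──────────────┨                   
┠──────────────────┨   │Next:     ┃                   
┃Data processing va┃   │▓▓        ┃                   
┃Er┌────────────┐mp┃   │▓▓        ┃                   
┃Th│   Error    │da┃   │          ┃                   
┃Er│Save before │na┃   │          ┃                   
┃Th│[Yes]  No   │le┃   │          ┃                   
┃Ea└────────────┘al┃   │Score:    ┃                   
┃Each component man┃   │0         ┃                   
┃                  ┃   │          ┃                   
┗━━━━━━━━━━━━━━━━━━┛   │          ┃                   
            ┃          │          ┃                   
            ┗━━━━━━━━━━━━━━━━━━━━━┛                   
                                                      
                                                      


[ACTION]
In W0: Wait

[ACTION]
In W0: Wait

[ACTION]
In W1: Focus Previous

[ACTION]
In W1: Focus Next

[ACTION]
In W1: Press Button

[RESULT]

            ┏━━━━━━━━━━━━━━━━━━━━━┓                   
┏━━━━━━━━━━━━━━━━━━┓              ┃                   
┃ DialogModal      ┃──────────────┨                   
┠──────────────────┨   │Next:     ┃                   
┃Data processing va┃   │▓▓        ┃                   
┃Error handling imp┃   │▓▓        ┃                   
┃This module valida┃   │          ┃                   
┃Error handling ana┃   │          ┃                   
┃The pipeline imple┃   │          ┃                   
┃Each component val┃   │Score:    ┃                   
┃Each component man┃   │0         ┃                   
┃                  ┃   │          ┃                   
┗━━━━━━━━━━━━━━━━━━┛   │          ┃                   
            ┃          │          ┃                   
            ┗━━━━━━━━━━━━━━━━━━━━━┛                   
                                                      
                                                      


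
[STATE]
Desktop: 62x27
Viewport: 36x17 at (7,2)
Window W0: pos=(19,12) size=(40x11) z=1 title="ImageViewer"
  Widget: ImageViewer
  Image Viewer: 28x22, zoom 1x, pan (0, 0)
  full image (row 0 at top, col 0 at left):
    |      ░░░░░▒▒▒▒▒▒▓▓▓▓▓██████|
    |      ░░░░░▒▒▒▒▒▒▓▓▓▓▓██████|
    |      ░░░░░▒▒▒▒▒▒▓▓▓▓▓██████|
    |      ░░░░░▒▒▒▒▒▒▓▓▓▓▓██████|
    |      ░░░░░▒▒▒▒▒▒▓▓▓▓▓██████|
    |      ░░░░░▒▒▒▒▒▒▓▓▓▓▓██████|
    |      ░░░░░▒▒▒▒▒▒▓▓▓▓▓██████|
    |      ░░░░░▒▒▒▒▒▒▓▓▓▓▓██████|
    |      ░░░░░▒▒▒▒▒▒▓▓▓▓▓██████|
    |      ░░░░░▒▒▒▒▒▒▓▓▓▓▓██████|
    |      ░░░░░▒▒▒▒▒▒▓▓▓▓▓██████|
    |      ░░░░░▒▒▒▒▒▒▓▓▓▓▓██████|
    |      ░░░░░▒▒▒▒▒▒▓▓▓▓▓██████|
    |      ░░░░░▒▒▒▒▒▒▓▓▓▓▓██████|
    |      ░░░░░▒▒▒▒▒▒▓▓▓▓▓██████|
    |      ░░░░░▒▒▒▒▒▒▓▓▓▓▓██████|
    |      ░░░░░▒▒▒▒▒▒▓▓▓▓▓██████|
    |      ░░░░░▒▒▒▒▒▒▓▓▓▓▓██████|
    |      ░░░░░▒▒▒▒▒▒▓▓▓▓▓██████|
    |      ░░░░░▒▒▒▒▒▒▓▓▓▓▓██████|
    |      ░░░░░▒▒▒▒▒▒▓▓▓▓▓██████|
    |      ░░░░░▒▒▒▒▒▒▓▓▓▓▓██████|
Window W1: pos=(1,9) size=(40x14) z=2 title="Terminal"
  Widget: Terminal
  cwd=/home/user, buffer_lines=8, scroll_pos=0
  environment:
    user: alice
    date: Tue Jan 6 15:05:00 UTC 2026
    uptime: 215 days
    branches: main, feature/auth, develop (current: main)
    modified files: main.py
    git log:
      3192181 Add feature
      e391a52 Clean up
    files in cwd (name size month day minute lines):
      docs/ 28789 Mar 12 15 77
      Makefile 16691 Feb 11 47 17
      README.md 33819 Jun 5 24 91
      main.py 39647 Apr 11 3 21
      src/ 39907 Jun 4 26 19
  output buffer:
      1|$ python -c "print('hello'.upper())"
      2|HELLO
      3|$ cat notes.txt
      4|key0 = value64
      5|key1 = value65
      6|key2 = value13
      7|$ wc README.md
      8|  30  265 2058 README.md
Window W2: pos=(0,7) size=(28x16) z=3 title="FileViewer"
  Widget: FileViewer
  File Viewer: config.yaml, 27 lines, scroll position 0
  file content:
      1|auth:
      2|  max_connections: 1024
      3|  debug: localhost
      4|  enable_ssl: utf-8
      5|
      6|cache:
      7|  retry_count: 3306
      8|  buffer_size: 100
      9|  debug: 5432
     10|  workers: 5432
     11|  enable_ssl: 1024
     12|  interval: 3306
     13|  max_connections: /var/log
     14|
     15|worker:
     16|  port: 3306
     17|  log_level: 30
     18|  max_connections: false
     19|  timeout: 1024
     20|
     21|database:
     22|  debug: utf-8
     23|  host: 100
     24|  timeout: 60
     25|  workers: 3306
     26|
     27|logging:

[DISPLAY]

                                    
                                    
                                    
                                    
                                    
━━━━━━━━━━━━━━━━━━━━┓               
iewer               ┃               
────────────────────┨━━━━━━━━━━━━┓  
                   ▲┃            ┃  
connections: 1024  █┃────────────┨  
g: localhost       ░┃.upper())"  ┃━━
le_ssl: utf-8      ░┃            ┃  
                   ░┃            ┃──
                   ░┃            ┃▓█
y_count: 3306      ░┃            ┃▓█
er_size: 100       ░┃            ┃▓█
g: 5432            ░┃            ┃▓█


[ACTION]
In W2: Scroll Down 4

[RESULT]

                                    
                                    
                                    
                                    
                                    
━━━━━━━━━━━━━━━━━━━━┓               
iewer               ┃               
────────────────────┨━━━━━━━━━━━━┓  
                   ▲┃            ┃  
                   ░┃────────────┨  
y_count: 3306      ░┃.upper())"  ┃━━
er_size: 100       █┃            ┃  
g: 5432            ░┃            ┃──
ers: 5432          ░┃            ┃▓█
le_ssl: 1024       ░┃            ┃▓█
rval: 3306         ░┃            ┃▓█
connections: /var/l░┃            ┃▓█


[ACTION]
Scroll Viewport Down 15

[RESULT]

                   ▲┃            ┃  
                   ░┃────────────┨  
y_count: 3306      ░┃.upper())"  ┃━━
er_size: 100       █┃            ┃  
g: 5432            ░┃            ┃──
ers: 5432          ░┃            ┃▓█
le_ssl: 1024       ░┃            ┃▓█
rval: 3306         ░┃            ┃▓█
connections: /var/l░┃            ┃▓█
                   ░┃            ┃▓█
:                  ░┃            ┃▓█
: 3306             ▼┃            ┃▓█
━━━━━━━━━━━━━━━━━━━━┛━━━━━━━━━━━━┛━━
                                    
                                    
                                    
                                    


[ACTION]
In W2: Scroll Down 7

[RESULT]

rval: 3306         ▲┃            ┃  
connections: /var/l░┃────────────┨  
                   ░┃.upper())"  ┃━━
:                  ░┃            ┃  
: 3306             ░┃            ┃──
level: 30          ░┃            ┃▓█
connections: false ░┃            ┃▓█
out: 1024          ░┃            ┃▓█
                   █┃            ┃▓█
se:                ░┃            ┃▓█
g: utf-8           ░┃            ┃▓█
: 100              ▼┃            ┃▓█
━━━━━━━━━━━━━━━━━━━━┛━━━━━━━━━━━━┛━━
                                    
                                    
                                    
                                    


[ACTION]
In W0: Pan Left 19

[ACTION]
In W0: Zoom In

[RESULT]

rval: 3306         ▲┃            ┃  
connections: /var/l░┃────────────┨  
                   ░┃.upper())"  ┃━━
:                  ░┃            ┃  
: 3306             ░┃            ┃──
level: 30          ░┃            ┃░▒
connections: false ░┃            ┃░▒
out: 1024          ░┃            ┃░▒
                   █┃            ┃░▒
se:                ░┃            ┃░▒
g: utf-8           ░┃            ┃░▒
: 100              ▼┃            ┃░▒
━━━━━━━━━━━━━━━━━━━━┛━━━━━━━━━━━━┛━━
                                    
                                    
                                    
                                    
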